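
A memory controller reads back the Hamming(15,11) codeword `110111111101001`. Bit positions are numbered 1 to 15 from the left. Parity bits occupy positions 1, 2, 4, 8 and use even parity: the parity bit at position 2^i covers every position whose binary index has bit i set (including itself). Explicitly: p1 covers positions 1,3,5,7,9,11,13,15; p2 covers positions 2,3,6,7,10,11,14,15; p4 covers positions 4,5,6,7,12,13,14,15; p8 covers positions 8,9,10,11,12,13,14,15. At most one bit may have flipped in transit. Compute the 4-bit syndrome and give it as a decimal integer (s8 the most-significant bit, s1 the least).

11

s1: b1⊕b3⊕b5⊕b7⊕b9⊕b11⊕b13⊕b15 = 1⊕0⊕1⊕1⊕1⊕0⊕0⊕1 = 1
s2: b2⊕b3⊕b6⊕b7⊕b10⊕b11⊕b14⊕b15 = 1⊕0⊕1⊕1⊕1⊕0⊕0⊕1 = 1
s4: b4⊕b5⊕b6⊕b7⊕b12⊕b13⊕b14⊕b15 = 1⊕1⊕1⊕1⊕1⊕0⊕0⊕1 = 0
s8: b8⊕b9⊕b10⊕b11⊕b12⊕b13⊕b14⊕b15 = 1⊕1⊕1⊕0⊕1⊕0⊕0⊕1 = 1
Syndrome (s8...s1) = 1011 → position 11.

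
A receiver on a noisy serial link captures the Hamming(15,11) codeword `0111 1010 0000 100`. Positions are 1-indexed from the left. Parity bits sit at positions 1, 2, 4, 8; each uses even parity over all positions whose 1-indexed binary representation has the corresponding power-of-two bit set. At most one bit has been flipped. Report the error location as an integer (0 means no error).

10

s1: b1⊕b3⊕b5⊕b7⊕b9⊕b11⊕b13⊕b15 = 0⊕1⊕1⊕1⊕0⊕0⊕1⊕0 = 0
s2: b2⊕b3⊕b6⊕b7⊕b10⊕b11⊕b14⊕b15 = 1⊕1⊕0⊕1⊕0⊕0⊕0⊕0 = 1
s4: b4⊕b5⊕b6⊕b7⊕b12⊕b13⊕b14⊕b15 = 1⊕1⊕0⊕1⊕0⊕1⊕0⊕0 = 0
s8: b8⊕b9⊕b10⊕b11⊕b12⊕b13⊕b14⊕b15 = 0⊕0⊕0⊕0⊕0⊕1⊕0⊕0 = 1
Syndrome (s8...s1) = 1010 → position 10.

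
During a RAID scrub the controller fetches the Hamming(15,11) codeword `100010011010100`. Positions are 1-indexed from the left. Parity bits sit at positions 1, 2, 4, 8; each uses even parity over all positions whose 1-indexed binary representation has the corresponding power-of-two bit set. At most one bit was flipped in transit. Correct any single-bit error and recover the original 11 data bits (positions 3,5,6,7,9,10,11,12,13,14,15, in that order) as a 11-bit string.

11001010100

s1: b1⊕b3⊕b5⊕b7⊕b9⊕b11⊕b13⊕b15 = 1⊕0⊕1⊕0⊕1⊕1⊕1⊕0 = 1
s2: b2⊕b3⊕b6⊕b7⊕b10⊕b11⊕b14⊕b15 = 0⊕0⊕0⊕0⊕0⊕1⊕0⊕0 = 1
s4: b4⊕b5⊕b6⊕b7⊕b12⊕b13⊕b14⊕b15 = 0⊕1⊕0⊕0⊕0⊕1⊕0⊕0 = 0
s8: b8⊕b9⊕b10⊕b11⊕b12⊕b13⊕b14⊕b15 = 1⊕1⊕0⊕1⊕0⊕1⊕0⊕0 = 0
Syndrome (s8...s1) = 0011 → position 3.
Flip bit 3: corrected codeword = 101010011010100
Data bits at positions 3,5,6,7,9,10,11,12,13,14,15: 11001010100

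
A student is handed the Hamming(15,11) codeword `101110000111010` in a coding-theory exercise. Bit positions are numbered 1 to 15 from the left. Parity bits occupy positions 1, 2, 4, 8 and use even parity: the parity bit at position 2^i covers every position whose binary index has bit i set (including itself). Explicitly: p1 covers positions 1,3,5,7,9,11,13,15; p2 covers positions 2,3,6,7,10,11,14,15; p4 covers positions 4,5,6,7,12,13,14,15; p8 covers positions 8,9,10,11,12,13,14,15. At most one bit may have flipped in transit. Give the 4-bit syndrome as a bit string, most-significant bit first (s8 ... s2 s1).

0000

s1: b1⊕b3⊕b5⊕b7⊕b9⊕b11⊕b13⊕b15 = 1⊕1⊕1⊕0⊕0⊕1⊕0⊕0 = 0
s2: b2⊕b3⊕b6⊕b7⊕b10⊕b11⊕b14⊕b15 = 0⊕1⊕0⊕0⊕1⊕1⊕1⊕0 = 0
s4: b4⊕b5⊕b6⊕b7⊕b12⊕b13⊕b14⊕b15 = 1⊕1⊕0⊕0⊕1⊕0⊕1⊕0 = 0
s8: b8⊕b9⊕b10⊕b11⊕b12⊕b13⊕b14⊕b15 = 0⊕0⊕1⊕1⊕1⊕0⊕1⊕0 = 0
Syndrome (s8...s1) = 0000 → position 0 (no error).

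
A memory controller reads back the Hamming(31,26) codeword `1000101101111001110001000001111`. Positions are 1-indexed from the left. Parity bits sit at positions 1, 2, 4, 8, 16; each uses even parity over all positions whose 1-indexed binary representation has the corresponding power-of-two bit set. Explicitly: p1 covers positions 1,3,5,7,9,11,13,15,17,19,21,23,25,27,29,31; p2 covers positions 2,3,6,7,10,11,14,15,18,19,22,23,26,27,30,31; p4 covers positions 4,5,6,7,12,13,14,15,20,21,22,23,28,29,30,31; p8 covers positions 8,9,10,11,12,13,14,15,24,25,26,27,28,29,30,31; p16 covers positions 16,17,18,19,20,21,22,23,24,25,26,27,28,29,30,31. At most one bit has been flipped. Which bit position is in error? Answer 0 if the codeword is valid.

14

s1: b1⊕b3⊕b5⊕b7⊕b9⊕b11⊕b13⊕b15⊕b17⊕b19⊕b21⊕b23⊕b25⊕b27⊕b29⊕b31 = 1⊕0⊕1⊕1⊕0⊕1⊕1⊕0⊕1⊕0⊕0⊕0⊕0⊕0⊕1⊕1 = 0
s2: b2⊕b3⊕b6⊕b7⊕b10⊕b11⊕b14⊕b15⊕b18⊕b19⊕b22⊕b23⊕b26⊕b27⊕b30⊕b31 = 0⊕0⊕0⊕1⊕1⊕1⊕0⊕0⊕1⊕0⊕1⊕0⊕0⊕0⊕1⊕1 = 1
s4: b4⊕b5⊕b6⊕b7⊕b12⊕b13⊕b14⊕b15⊕b20⊕b21⊕b22⊕b23⊕b28⊕b29⊕b30⊕b31 = 0⊕1⊕0⊕1⊕1⊕1⊕0⊕0⊕0⊕0⊕1⊕0⊕1⊕1⊕1⊕1 = 1
s8: b8⊕b9⊕b10⊕b11⊕b12⊕b13⊕b14⊕b15⊕b24⊕b25⊕b26⊕b27⊕b28⊕b29⊕b30⊕b31 = 1⊕0⊕1⊕1⊕1⊕1⊕0⊕0⊕0⊕0⊕0⊕0⊕1⊕1⊕1⊕1 = 1
s16: b16⊕b17⊕b18⊕b19⊕b20⊕b21⊕b22⊕b23⊕b24⊕b25⊕b26⊕b27⊕b28⊕b29⊕b30⊕b31 = 1⊕1⊕1⊕0⊕0⊕0⊕1⊕0⊕0⊕0⊕0⊕0⊕1⊕1⊕1⊕1 = 0
Syndrome (s16...s1) = 01110 → position 14.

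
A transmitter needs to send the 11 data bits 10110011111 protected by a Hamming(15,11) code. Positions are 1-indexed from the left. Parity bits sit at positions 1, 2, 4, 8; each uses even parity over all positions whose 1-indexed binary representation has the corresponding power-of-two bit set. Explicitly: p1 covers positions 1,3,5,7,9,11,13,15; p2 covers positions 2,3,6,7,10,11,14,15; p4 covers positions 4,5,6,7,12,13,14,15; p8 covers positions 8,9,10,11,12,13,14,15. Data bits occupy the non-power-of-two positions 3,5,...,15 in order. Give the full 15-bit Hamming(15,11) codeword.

Place data bits at non-power-of-two positions: b3=1, b5=0, b6=1, b7=1, b9=0, b10=0, b11=1, b12=1, b13=1, b14=1, b15=1.
p1 = XOR of data positions {3,5,7,9,11,13,15} = 1⊕0⊕1⊕0⊕1⊕1⊕1 = 1
p2 = XOR of data positions {3,6,7,10,11,14,15} = 1⊕1⊕1⊕0⊕1⊕1⊕1 = 0
p4 = XOR of data positions {5,6,7,12,13,14,15} = 0⊕1⊕1⊕1⊕1⊕1⊕1 = 0
p8 = XOR of data positions {9,10,11,12,13,14,15} = 0⊕0⊕1⊕1⊕1⊕1⊕1 = 1
Codeword b1..b15 = 101001110011111

101001110011111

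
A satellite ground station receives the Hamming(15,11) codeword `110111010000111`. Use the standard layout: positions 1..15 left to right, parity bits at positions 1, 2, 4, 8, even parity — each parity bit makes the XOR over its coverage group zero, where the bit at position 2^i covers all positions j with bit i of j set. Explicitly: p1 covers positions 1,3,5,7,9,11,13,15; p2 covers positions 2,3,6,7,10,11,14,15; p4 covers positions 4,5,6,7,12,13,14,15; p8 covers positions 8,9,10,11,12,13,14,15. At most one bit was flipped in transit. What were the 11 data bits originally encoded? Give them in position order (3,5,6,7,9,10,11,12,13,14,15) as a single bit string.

01100000111

s1: b1⊕b3⊕b5⊕b7⊕b9⊕b11⊕b13⊕b15 = 1⊕0⊕1⊕0⊕0⊕0⊕1⊕1 = 0
s2: b2⊕b3⊕b6⊕b7⊕b10⊕b11⊕b14⊕b15 = 1⊕0⊕1⊕0⊕0⊕0⊕1⊕1 = 0
s4: b4⊕b5⊕b6⊕b7⊕b12⊕b13⊕b14⊕b15 = 1⊕1⊕1⊕0⊕0⊕1⊕1⊕1 = 0
s8: b8⊕b9⊕b10⊕b11⊕b12⊕b13⊕b14⊕b15 = 1⊕0⊕0⊕0⊕0⊕1⊕1⊕1 = 0
Syndrome (s8...s1) = 0000 → position 0 (no error).
No correction needed.
Data bits at positions 3,5,6,7,9,10,11,12,13,14,15: 01100000111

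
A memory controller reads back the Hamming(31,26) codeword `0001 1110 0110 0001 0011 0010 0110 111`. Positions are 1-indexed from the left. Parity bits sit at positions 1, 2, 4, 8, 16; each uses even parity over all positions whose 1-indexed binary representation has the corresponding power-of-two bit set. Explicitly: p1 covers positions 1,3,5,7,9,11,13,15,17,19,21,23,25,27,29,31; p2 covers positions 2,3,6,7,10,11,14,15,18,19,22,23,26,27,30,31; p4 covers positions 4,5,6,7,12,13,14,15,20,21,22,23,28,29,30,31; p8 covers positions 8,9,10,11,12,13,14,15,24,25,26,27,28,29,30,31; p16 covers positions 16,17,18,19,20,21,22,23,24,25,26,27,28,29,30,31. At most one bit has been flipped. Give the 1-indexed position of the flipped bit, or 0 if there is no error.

s1: b1⊕b3⊕b5⊕b7⊕b9⊕b11⊕b13⊕b15⊕b17⊕b19⊕b21⊕b23⊕b25⊕b27⊕b29⊕b31 = 0⊕0⊕1⊕1⊕0⊕1⊕0⊕0⊕0⊕1⊕0⊕1⊕0⊕1⊕1⊕1 = 0
s2: b2⊕b3⊕b6⊕b7⊕b10⊕b11⊕b14⊕b15⊕b18⊕b19⊕b22⊕b23⊕b26⊕b27⊕b30⊕b31 = 0⊕0⊕1⊕1⊕1⊕1⊕0⊕0⊕0⊕1⊕0⊕1⊕1⊕1⊕1⊕1 = 0
s4: b4⊕b5⊕b6⊕b7⊕b12⊕b13⊕b14⊕b15⊕b20⊕b21⊕b22⊕b23⊕b28⊕b29⊕b30⊕b31 = 1⊕1⊕1⊕1⊕0⊕0⊕0⊕0⊕1⊕0⊕0⊕1⊕0⊕1⊕1⊕1 = 1
s8: b8⊕b9⊕b10⊕b11⊕b12⊕b13⊕b14⊕b15⊕b24⊕b25⊕b26⊕b27⊕b28⊕b29⊕b30⊕b31 = 0⊕0⊕1⊕1⊕0⊕0⊕0⊕0⊕0⊕0⊕1⊕1⊕0⊕1⊕1⊕1 = 1
s16: b16⊕b17⊕b18⊕b19⊕b20⊕b21⊕b22⊕b23⊕b24⊕b25⊕b26⊕b27⊕b28⊕b29⊕b30⊕b31 = 1⊕0⊕0⊕1⊕1⊕0⊕0⊕1⊕0⊕0⊕1⊕1⊕0⊕1⊕1⊕1 = 1
Syndrome (s16...s1) = 11100 → position 28.

28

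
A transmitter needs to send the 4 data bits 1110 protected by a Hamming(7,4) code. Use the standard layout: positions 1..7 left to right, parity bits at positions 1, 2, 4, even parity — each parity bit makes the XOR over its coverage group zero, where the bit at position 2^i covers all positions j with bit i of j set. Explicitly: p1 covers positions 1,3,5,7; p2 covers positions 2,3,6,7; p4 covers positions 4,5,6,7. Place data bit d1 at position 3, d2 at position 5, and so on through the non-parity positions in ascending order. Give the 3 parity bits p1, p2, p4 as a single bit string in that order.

000

Place data bits at non-power-of-two positions: b3=1, b5=1, b6=1, b7=0.
p1 = XOR of data positions {3,5,7} = 1⊕1⊕0 = 0
p2 = XOR of data positions {3,6,7} = 1⊕1⊕0 = 0
p4 = XOR of data positions {5,6,7} = 1⊕1⊕0 = 0
Parity bits p1,p2,p4 = 000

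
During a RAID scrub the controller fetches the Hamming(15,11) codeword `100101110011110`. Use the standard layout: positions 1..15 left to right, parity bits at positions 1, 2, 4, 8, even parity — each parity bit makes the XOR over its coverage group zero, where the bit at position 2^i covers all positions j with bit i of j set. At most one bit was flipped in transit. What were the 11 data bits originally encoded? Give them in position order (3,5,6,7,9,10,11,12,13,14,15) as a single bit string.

00110011110

s1: b1⊕b3⊕b5⊕b7⊕b9⊕b11⊕b13⊕b15 = 1⊕0⊕0⊕1⊕0⊕1⊕1⊕0 = 0
s2: b2⊕b3⊕b6⊕b7⊕b10⊕b11⊕b14⊕b15 = 0⊕0⊕1⊕1⊕0⊕1⊕1⊕0 = 0
s4: b4⊕b5⊕b6⊕b7⊕b12⊕b13⊕b14⊕b15 = 1⊕0⊕1⊕1⊕1⊕1⊕1⊕0 = 0
s8: b8⊕b9⊕b10⊕b11⊕b12⊕b13⊕b14⊕b15 = 1⊕0⊕0⊕1⊕1⊕1⊕1⊕0 = 1
Syndrome (s8...s1) = 1000 → position 8.
Flip bit 8: corrected codeword = 100101100011110
Data bits at positions 3,5,6,7,9,10,11,12,13,14,15: 00110011110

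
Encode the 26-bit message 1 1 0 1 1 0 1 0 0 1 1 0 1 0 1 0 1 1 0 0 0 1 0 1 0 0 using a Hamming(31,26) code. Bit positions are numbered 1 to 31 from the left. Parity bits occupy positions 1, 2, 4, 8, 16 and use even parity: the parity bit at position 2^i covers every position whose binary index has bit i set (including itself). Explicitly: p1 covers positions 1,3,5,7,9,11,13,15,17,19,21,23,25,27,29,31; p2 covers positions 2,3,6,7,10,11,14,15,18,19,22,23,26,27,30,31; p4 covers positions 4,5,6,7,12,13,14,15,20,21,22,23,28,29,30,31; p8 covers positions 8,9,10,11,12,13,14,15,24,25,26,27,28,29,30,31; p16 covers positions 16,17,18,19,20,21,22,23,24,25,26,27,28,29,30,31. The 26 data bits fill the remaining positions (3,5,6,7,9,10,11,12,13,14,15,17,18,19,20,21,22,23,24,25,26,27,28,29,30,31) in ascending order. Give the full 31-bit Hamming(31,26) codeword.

Place data bits at non-power-of-two positions: b3=1, b5=1, b6=0, b7=1, b9=1, b10=0, b11=1, b12=0, b13=0, b14=1, b15=1, b17=0, b18=1, b19=0, b20=1, b21=0, b22=1, b23=1, b24=0, b25=0, b26=0, b27=1, b28=0, b29=1, b30=0, b31=0.
p1 = XOR of data positions {3,5,7,9,11,13,15,17,19,21,23,25,27,29,31} = 1⊕1⊕1⊕1⊕1⊕0⊕1⊕0⊕0⊕0⊕1⊕0⊕1⊕1⊕0 = 1
p2 = XOR of data positions {3,6,7,10,11,14,15,18,19,22,23,26,27,30,31} = 1⊕0⊕1⊕0⊕1⊕1⊕1⊕1⊕0⊕1⊕1⊕0⊕1⊕0⊕0 = 1
p4 = XOR of data positions {5,6,7,12,13,14,15,20,21,22,23,28,29,30,31} = 1⊕0⊕1⊕0⊕0⊕1⊕1⊕1⊕0⊕1⊕1⊕0⊕1⊕0⊕0 = 0
p8 = XOR of data positions {9,10,11,12,13,14,15,24,25,26,27,28,29,30,31} = 1⊕0⊕1⊕0⊕0⊕1⊕1⊕0⊕0⊕0⊕1⊕0⊕1⊕0⊕0 = 0
p16 = XOR of data positions {17,18,19,20,21,22,23,24,25,26,27,28,29,30,31} = 0⊕1⊕0⊕1⊕0⊕1⊕1⊕0⊕0⊕0⊕1⊕0⊕1⊕0⊕0 = 0
Codeword b1..b31 = 1110101010100110010101100010100

1110101010100110010101100010100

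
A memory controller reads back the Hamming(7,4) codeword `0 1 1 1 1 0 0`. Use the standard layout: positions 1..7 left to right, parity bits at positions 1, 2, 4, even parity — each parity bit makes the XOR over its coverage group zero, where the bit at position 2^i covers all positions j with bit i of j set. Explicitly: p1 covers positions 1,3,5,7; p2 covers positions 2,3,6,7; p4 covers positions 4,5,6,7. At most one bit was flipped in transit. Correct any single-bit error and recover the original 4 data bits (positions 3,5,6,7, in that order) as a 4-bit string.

1100

s1: b1⊕b3⊕b5⊕b7 = 0⊕1⊕1⊕0 = 0
s2: b2⊕b3⊕b6⊕b7 = 1⊕1⊕0⊕0 = 0
s4: b4⊕b5⊕b6⊕b7 = 1⊕1⊕0⊕0 = 0
Syndrome (s4...s1) = 000 → position 0 (no error).
No correction needed.
Data bits at positions 3,5,6,7: 1100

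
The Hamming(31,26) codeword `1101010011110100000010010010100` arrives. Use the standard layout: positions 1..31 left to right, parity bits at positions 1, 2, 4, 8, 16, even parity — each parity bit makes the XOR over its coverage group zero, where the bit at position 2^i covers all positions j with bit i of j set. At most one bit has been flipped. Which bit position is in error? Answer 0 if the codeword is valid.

s1: b1⊕b3⊕b5⊕b7⊕b9⊕b11⊕b13⊕b15⊕b17⊕b19⊕b21⊕b23⊕b25⊕b27⊕b29⊕b31 = 1⊕0⊕0⊕0⊕1⊕1⊕0⊕0⊕0⊕0⊕1⊕0⊕0⊕1⊕1⊕0 = 0
s2: b2⊕b3⊕b6⊕b7⊕b10⊕b11⊕b14⊕b15⊕b18⊕b19⊕b22⊕b23⊕b26⊕b27⊕b30⊕b31 = 1⊕0⊕1⊕0⊕1⊕1⊕1⊕0⊕0⊕0⊕0⊕0⊕0⊕1⊕0⊕0 = 0
s4: b4⊕b5⊕b6⊕b7⊕b12⊕b13⊕b14⊕b15⊕b20⊕b21⊕b22⊕b23⊕b28⊕b29⊕b30⊕b31 = 1⊕0⊕1⊕0⊕1⊕0⊕1⊕0⊕0⊕1⊕0⊕0⊕0⊕1⊕0⊕0 = 0
s8: b8⊕b9⊕b10⊕b11⊕b12⊕b13⊕b14⊕b15⊕b24⊕b25⊕b26⊕b27⊕b28⊕b29⊕b30⊕b31 = 0⊕1⊕1⊕1⊕1⊕0⊕1⊕0⊕1⊕0⊕0⊕1⊕0⊕1⊕0⊕0 = 0
s16: b16⊕b17⊕b18⊕b19⊕b20⊕b21⊕b22⊕b23⊕b24⊕b25⊕b26⊕b27⊕b28⊕b29⊕b30⊕b31 = 0⊕0⊕0⊕0⊕0⊕1⊕0⊕0⊕1⊕0⊕0⊕1⊕0⊕1⊕0⊕0 = 0
Syndrome (s16...s1) = 00000 → position 0 (no error).

0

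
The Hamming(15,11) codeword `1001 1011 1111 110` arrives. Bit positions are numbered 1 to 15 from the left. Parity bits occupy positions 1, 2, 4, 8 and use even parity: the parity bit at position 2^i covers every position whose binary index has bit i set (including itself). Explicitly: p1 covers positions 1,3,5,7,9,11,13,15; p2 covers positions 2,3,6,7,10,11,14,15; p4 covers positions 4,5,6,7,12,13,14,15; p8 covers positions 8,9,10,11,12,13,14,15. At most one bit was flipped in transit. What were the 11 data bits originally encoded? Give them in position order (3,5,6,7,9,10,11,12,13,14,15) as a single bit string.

s1: b1⊕b3⊕b5⊕b7⊕b9⊕b11⊕b13⊕b15 = 1⊕0⊕1⊕1⊕1⊕1⊕1⊕0 = 0
s2: b2⊕b3⊕b6⊕b7⊕b10⊕b11⊕b14⊕b15 = 0⊕0⊕0⊕1⊕1⊕1⊕1⊕0 = 0
s4: b4⊕b5⊕b6⊕b7⊕b12⊕b13⊕b14⊕b15 = 1⊕1⊕0⊕1⊕1⊕1⊕1⊕0 = 0
s8: b8⊕b9⊕b10⊕b11⊕b12⊕b13⊕b14⊕b15 = 1⊕1⊕1⊕1⊕1⊕1⊕1⊕0 = 1
Syndrome (s8...s1) = 1000 → position 8.
Flip bit 8: corrected codeword = 100110101111110
Data bits at positions 3,5,6,7,9,10,11,12,13,14,15: 01011111110

01011111110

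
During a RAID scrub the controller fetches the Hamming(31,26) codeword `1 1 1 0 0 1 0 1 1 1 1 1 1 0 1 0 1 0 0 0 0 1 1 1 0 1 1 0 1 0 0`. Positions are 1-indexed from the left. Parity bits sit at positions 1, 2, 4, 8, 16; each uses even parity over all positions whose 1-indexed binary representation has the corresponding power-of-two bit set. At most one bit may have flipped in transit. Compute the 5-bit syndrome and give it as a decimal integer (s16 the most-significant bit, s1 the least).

s1: b1⊕b3⊕b5⊕b7⊕b9⊕b11⊕b13⊕b15⊕b17⊕b19⊕b21⊕b23⊕b25⊕b27⊕b29⊕b31 = 1⊕1⊕0⊕0⊕1⊕1⊕1⊕1⊕1⊕0⊕0⊕1⊕0⊕1⊕1⊕0 = 0
s2: b2⊕b3⊕b6⊕b7⊕b10⊕b11⊕b14⊕b15⊕b18⊕b19⊕b22⊕b23⊕b26⊕b27⊕b30⊕b31 = 1⊕1⊕1⊕0⊕1⊕1⊕0⊕1⊕0⊕0⊕1⊕1⊕1⊕1⊕0⊕0 = 0
s4: b4⊕b5⊕b6⊕b7⊕b12⊕b13⊕b14⊕b15⊕b20⊕b21⊕b22⊕b23⊕b28⊕b29⊕b30⊕b31 = 0⊕0⊕1⊕0⊕1⊕1⊕0⊕1⊕0⊕0⊕1⊕1⊕0⊕1⊕0⊕0 = 1
s8: b8⊕b9⊕b10⊕b11⊕b12⊕b13⊕b14⊕b15⊕b24⊕b25⊕b26⊕b27⊕b28⊕b29⊕b30⊕b31 = 1⊕1⊕1⊕1⊕1⊕1⊕0⊕1⊕1⊕0⊕1⊕1⊕0⊕1⊕0⊕0 = 1
s16: b16⊕b17⊕b18⊕b19⊕b20⊕b21⊕b22⊕b23⊕b24⊕b25⊕b26⊕b27⊕b28⊕b29⊕b30⊕b31 = 0⊕1⊕0⊕0⊕0⊕0⊕1⊕1⊕1⊕0⊕1⊕1⊕0⊕1⊕0⊕0 = 1
Syndrome (s16...s1) = 11100 → position 28.

28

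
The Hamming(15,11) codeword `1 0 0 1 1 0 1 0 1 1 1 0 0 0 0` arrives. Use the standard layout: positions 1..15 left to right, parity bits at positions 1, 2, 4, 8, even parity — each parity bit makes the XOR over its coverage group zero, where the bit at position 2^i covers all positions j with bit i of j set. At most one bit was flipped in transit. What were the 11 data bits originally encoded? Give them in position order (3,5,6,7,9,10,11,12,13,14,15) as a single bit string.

01011110001

s1: b1⊕b3⊕b5⊕b7⊕b9⊕b11⊕b13⊕b15 = 1⊕0⊕1⊕1⊕1⊕1⊕0⊕0 = 1
s2: b2⊕b3⊕b6⊕b7⊕b10⊕b11⊕b14⊕b15 = 0⊕0⊕0⊕1⊕1⊕1⊕0⊕0 = 1
s4: b4⊕b5⊕b6⊕b7⊕b12⊕b13⊕b14⊕b15 = 1⊕1⊕0⊕1⊕0⊕0⊕0⊕0 = 1
s8: b8⊕b9⊕b10⊕b11⊕b12⊕b13⊕b14⊕b15 = 0⊕1⊕1⊕1⊕0⊕0⊕0⊕0 = 1
Syndrome (s8...s1) = 1111 → position 15.
Flip bit 15: corrected codeword = 100110101110001
Data bits at positions 3,5,6,7,9,10,11,12,13,14,15: 01011110001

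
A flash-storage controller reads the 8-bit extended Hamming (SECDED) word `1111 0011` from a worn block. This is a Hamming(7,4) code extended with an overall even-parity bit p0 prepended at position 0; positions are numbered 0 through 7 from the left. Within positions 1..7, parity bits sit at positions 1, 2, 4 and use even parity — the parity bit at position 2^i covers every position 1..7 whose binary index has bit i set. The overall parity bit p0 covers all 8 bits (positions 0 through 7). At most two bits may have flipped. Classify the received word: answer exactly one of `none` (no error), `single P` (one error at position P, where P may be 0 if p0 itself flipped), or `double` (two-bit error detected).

double

s1: b1⊕b3⊕b5⊕b7 = 1⊕1⊕0⊕1 = 1
s2: b2⊕b3⊕b6⊕b7 = 1⊕1⊕1⊕1 = 0
s4: b4⊕b5⊕b6⊕b7 = 0⊕0⊕1⊕1 = 0
Syndrome (s4...s1) = 001 → position 1.
Overall parity (XOR of all 8 bits, including p0): 1⊕1⊕1⊕1⊕0⊕0⊕1⊕1 = 0
Overall=0, syndrome position=1 → double-bit error detected (uncorrectable).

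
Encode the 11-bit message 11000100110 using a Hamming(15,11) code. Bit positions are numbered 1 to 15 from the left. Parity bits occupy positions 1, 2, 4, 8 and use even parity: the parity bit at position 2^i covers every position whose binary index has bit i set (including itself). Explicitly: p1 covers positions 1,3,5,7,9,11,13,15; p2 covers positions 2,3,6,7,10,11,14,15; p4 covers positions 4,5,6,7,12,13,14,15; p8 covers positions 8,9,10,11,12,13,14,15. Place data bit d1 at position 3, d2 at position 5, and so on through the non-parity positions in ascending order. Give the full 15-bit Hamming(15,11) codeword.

Place data bits at non-power-of-two positions: b3=1, b5=1, b6=0, b7=0, b9=0, b10=1, b11=0, b12=0, b13=1, b14=1, b15=0.
p1 = XOR of data positions {3,5,7,9,11,13,15} = 1⊕1⊕0⊕0⊕0⊕1⊕0 = 1
p2 = XOR of data positions {3,6,7,10,11,14,15} = 1⊕0⊕0⊕1⊕0⊕1⊕0 = 1
p4 = XOR of data positions {5,6,7,12,13,14,15} = 1⊕0⊕0⊕0⊕1⊕1⊕0 = 1
p8 = XOR of data positions {9,10,11,12,13,14,15} = 0⊕1⊕0⊕0⊕1⊕1⊕0 = 1
Codeword b1..b15 = 111110010100110

111110010100110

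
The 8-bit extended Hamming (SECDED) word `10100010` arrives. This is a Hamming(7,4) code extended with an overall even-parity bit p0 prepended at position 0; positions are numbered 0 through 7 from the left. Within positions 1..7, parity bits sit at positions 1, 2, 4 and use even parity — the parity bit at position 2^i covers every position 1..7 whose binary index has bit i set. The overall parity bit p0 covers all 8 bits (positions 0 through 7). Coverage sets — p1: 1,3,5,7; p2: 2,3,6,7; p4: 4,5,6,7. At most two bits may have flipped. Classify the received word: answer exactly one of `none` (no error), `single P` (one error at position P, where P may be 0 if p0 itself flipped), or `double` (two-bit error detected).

s1: b1⊕b3⊕b5⊕b7 = 0⊕0⊕0⊕0 = 0
s2: b2⊕b3⊕b6⊕b7 = 1⊕0⊕1⊕0 = 0
s4: b4⊕b5⊕b6⊕b7 = 0⊕0⊕1⊕0 = 1
Syndrome (s4...s1) = 100 → position 4.
Overall parity (XOR of all 8 bits, including p0): 1⊕0⊕1⊕0⊕0⊕0⊕1⊕0 = 1
Overall=1, syndrome position=4 → single-bit error at position 4.

single 4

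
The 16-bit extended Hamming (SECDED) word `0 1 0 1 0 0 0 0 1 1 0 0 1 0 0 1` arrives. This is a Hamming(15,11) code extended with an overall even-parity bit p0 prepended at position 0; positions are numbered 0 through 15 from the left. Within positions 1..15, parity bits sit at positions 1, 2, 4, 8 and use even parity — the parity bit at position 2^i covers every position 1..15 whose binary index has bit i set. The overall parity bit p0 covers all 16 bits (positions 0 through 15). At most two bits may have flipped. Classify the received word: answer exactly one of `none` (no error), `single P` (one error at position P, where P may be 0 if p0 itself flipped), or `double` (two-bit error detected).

s1: b1⊕b3⊕b5⊕b7⊕b9⊕b11⊕b13⊕b15 = 1⊕1⊕0⊕0⊕1⊕0⊕0⊕1 = 0
s2: b2⊕b3⊕b6⊕b7⊕b10⊕b11⊕b14⊕b15 = 0⊕1⊕0⊕0⊕0⊕0⊕0⊕1 = 0
s4: b4⊕b5⊕b6⊕b7⊕b12⊕b13⊕b14⊕b15 = 0⊕0⊕0⊕0⊕1⊕0⊕0⊕1 = 0
s8: b8⊕b9⊕b10⊕b11⊕b12⊕b13⊕b14⊕b15 = 1⊕1⊕0⊕0⊕1⊕0⊕0⊕1 = 0
Syndrome (s8...s1) = 0000 → position 0 (no error).
Overall parity (XOR of all 16 bits, including p0): 0⊕1⊕0⊕1⊕0⊕0⊕0⊕0⊕1⊕1⊕0⊕0⊕1⊕0⊕0⊕1 = 0
Overall=0, syndrome position=0 → no error.

none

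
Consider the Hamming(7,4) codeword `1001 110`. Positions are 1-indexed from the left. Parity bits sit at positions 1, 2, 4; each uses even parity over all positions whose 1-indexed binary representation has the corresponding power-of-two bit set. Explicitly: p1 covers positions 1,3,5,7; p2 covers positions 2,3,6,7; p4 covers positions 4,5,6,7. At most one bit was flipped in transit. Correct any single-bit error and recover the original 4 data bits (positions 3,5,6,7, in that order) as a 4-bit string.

s1: b1⊕b3⊕b5⊕b7 = 1⊕0⊕1⊕0 = 0
s2: b2⊕b3⊕b6⊕b7 = 0⊕0⊕1⊕0 = 1
s4: b4⊕b5⊕b6⊕b7 = 1⊕1⊕1⊕0 = 1
Syndrome (s4...s1) = 110 → position 6.
Flip bit 6: corrected codeword = 1001100
Data bits at positions 3,5,6,7: 0100

0100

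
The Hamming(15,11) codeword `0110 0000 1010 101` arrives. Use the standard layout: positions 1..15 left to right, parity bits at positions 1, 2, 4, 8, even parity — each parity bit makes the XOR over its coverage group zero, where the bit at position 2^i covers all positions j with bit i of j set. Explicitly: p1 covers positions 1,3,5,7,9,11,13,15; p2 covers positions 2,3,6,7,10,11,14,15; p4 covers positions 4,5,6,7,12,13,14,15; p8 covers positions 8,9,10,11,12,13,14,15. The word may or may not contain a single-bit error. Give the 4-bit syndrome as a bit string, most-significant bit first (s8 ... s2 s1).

s1: b1⊕b3⊕b5⊕b7⊕b9⊕b11⊕b13⊕b15 = 0⊕1⊕0⊕0⊕1⊕1⊕1⊕1 = 1
s2: b2⊕b3⊕b6⊕b7⊕b10⊕b11⊕b14⊕b15 = 1⊕1⊕0⊕0⊕0⊕1⊕0⊕1 = 0
s4: b4⊕b5⊕b6⊕b7⊕b12⊕b13⊕b14⊕b15 = 0⊕0⊕0⊕0⊕0⊕1⊕0⊕1 = 0
s8: b8⊕b9⊕b10⊕b11⊕b12⊕b13⊕b14⊕b15 = 0⊕1⊕0⊕1⊕0⊕1⊕0⊕1 = 0
Syndrome (s8...s1) = 0001 → position 1.

0001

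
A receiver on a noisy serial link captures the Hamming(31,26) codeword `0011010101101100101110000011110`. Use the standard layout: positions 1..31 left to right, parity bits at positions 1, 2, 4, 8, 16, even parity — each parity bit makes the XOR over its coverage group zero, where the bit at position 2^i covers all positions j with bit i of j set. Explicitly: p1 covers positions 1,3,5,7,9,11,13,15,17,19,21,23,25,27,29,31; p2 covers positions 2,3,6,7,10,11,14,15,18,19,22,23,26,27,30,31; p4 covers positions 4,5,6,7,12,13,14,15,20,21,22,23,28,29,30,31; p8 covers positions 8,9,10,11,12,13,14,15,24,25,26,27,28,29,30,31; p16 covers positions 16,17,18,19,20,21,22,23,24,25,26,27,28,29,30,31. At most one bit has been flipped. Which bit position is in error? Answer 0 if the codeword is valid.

12

s1: b1⊕b3⊕b5⊕b7⊕b9⊕b11⊕b13⊕b15⊕b17⊕b19⊕b21⊕b23⊕b25⊕b27⊕b29⊕b31 = 0⊕1⊕0⊕0⊕0⊕1⊕1⊕0⊕1⊕1⊕1⊕0⊕0⊕1⊕1⊕0 = 0
s2: b2⊕b3⊕b6⊕b7⊕b10⊕b11⊕b14⊕b15⊕b18⊕b19⊕b22⊕b23⊕b26⊕b27⊕b30⊕b31 = 0⊕1⊕1⊕0⊕1⊕1⊕1⊕0⊕0⊕1⊕0⊕0⊕0⊕1⊕1⊕0 = 0
s4: b4⊕b5⊕b6⊕b7⊕b12⊕b13⊕b14⊕b15⊕b20⊕b21⊕b22⊕b23⊕b28⊕b29⊕b30⊕b31 = 1⊕0⊕1⊕0⊕0⊕1⊕1⊕0⊕1⊕1⊕0⊕0⊕1⊕1⊕1⊕0 = 1
s8: b8⊕b9⊕b10⊕b11⊕b12⊕b13⊕b14⊕b15⊕b24⊕b25⊕b26⊕b27⊕b28⊕b29⊕b30⊕b31 = 1⊕0⊕1⊕1⊕0⊕1⊕1⊕0⊕0⊕0⊕0⊕1⊕1⊕1⊕1⊕0 = 1
s16: b16⊕b17⊕b18⊕b19⊕b20⊕b21⊕b22⊕b23⊕b24⊕b25⊕b26⊕b27⊕b28⊕b29⊕b30⊕b31 = 0⊕1⊕0⊕1⊕1⊕1⊕0⊕0⊕0⊕0⊕0⊕1⊕1⊕1⊕1⊕0 = 0
Syndrome (s16...s1) = 01100 → position 12.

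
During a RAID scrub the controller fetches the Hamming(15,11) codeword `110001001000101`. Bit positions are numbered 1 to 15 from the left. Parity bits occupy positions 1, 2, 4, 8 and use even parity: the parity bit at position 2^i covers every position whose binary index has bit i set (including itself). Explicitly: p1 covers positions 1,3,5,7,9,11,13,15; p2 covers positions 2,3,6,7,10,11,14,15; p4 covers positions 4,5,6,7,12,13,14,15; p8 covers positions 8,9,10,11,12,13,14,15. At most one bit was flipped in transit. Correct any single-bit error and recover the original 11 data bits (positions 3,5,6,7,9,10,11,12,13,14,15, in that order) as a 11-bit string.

00101000111

s1: b1⊕b3⊕b5⊕b7⊕b9⊕b11⊕b13⊕b15 = 1⊕0⊕0⊕0⊕1⊕0⊕1⊕1 = 0
s2: b2⊕b3⊕b6⊕b7⊕b10⊕b11⊕b14⊕b15 = 1⊕0⊕1⊕0⊕0⊕0⊕0⊕1 = 1
s4: b4⊕b5⊕b6⊕b7⊕b12⊕b13⊕b14⊕b15 = 0⊕0⊕1⊕0⊕0⊕1⊕0⊕1 = 1
s8: b8⊕b9⊕b10⊕b11⊕b12⊕b13⊕b14⊕b15 = 0⊕1⊕0⊕0⊕0⊕1⊕0⊕1 = 1
Syndrome (s8...s1) = 1110 → position 14.
Flip bit 14: corrected codeword = 110001001000111
Data bits at positions 3,5,6,7,9,10,11,12,13,14,15: 00101000111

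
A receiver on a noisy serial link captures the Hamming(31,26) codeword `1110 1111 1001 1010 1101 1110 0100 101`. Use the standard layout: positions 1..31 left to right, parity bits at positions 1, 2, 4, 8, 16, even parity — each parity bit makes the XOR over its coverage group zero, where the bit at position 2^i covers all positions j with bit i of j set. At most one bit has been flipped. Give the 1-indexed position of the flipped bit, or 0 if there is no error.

s1: b1⊕b3⊕b5⊕b7⊕b9⊕b11⊕b13⊕b15⊕b17⊕b19⊕b21⊕b23⊕b25⊕b27⊕b29⊕b31 = 1⊕1⊕1⊕1⊕1⊕0⊕1⊕1⊕1⊕0⊕1⊕1⊕0⊕0⊕1⊕1 = 0
s2: b2⊕b3⊕b6⊕b7⊕b10⊕b11⊕b14⊕b15⊕b18⊕b19⊕b22⊕b23⊕b26⊕b27⊕b30⊕b31 = 1⊕1⊕1⊕1⊕0⊕0⊕0⊕1⊕1⊕0⊕1⊕1⊕1⊕0⊕0⊕1 = 0
s4: b4⊕b5⊕b6⊕b7⊕b12⊕b13⊕b14⊕b15⊕b20⊕b21⊕b22⊕b23⊕b28⊕b29⊕b30⊕b31 = 0⊕1⊕1⊕1⊕1⊕1⊕0⊕1⊕1⊕1⊕1⊕1⊕0⊕1⊕0⊕1 = 0
s8: b8⊕b9⊕b10⊕b11⊕b12⊕b13⊕b14⊕b15⊕b24⊕b25⊕b26⊕b27⊕b28⊕b29⊕b30⊕b31 = 1⊕1⊕0⊕0⊕1⊕1⊕0⊕1⊕0⊕0⊕1⊕0⊕0⊕1⊕0⊕1 = 0
s16: b16⊕b17⊕b18⊕b19⊕b20⊕b21⊕b22⊕b23⊕b24⊕b25⊕b26⊕b27⊕b28⊕b29⊕b30⊕b31 = 0⊕1⊕1⊕0⊕1⊕1⊕1⊕1⊕0⊕0⊕1⊕0⊕0⊕1⊕0⊕1 = 1
Syndrome (s16...s1) = 10000 → position 16.

16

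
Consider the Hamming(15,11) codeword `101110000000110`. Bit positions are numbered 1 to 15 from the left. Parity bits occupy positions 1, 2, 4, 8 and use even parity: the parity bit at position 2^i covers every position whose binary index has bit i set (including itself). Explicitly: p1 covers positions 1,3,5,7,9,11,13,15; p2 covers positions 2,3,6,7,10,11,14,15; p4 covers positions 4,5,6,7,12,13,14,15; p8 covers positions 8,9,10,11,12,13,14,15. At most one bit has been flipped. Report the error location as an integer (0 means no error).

s1: b1⊕b3⊕b5⊕b7⊕b9⊕b11⊕b13⊕b15 = 1⊕1⊕1⊕0⊕0⊕0⊕1⊕0 = 0
s2: b2⊕b3⊕b6⊕b7⊕b10⊕b11⊕b14⊕b15 = 0⊕1⊕0⊕0⊕0⊕0⊕1⊕0 = 0
s4: b4⊕b5⊕b6⊕b7⊕b12⊕b13⊕b14⊕b15 = 1⊕1⊕0⊕0⊕0⊕1⊕1⊕0 = 0
s8: b8⊕b9⊕b10⊕b11⊕b12⊕b13⊕b14⊕b15 = 0⊕0⊕0⊕0⊕0⊕1⊕1⊕0 = 0
Syndrome (s8...s1) = 0000 → position 0 (no error).

0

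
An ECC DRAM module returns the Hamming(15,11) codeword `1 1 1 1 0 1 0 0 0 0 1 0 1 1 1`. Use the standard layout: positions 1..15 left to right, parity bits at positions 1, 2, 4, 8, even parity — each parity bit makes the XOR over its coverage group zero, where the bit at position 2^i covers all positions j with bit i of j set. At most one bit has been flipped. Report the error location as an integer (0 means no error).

5

s1: b1⊕b3⊕b5⊕b7⊕b9⊕b11⊕b13⊕b15 = 1⊕1⊕0⊕0⊕0⊕1⊕1⊕1 = 1
s2: b2⊕b3⊕b6⊕b7⊕b10⊕b11⊕b14⊕b15 = 1⊕1⊕1⊕0⊕0⊕1⊕1⊕1 = 0
s4: b4⊕b5⊕b6⊕b7⊕b12⊕b13⊕b14⊕b15 = 1⊕0⊕1⊕0⊕0⊕1⊕1⊕1 = 1
s8: b8⊕b9⊕b10⊕b11⊕b12⊕b13⊕b14⊕b15 = 0⊕0⊕0⊕1⊕0⊕1⊕1⊕1 = 0
Syndrome (s8...s1) = 0101 → position 5.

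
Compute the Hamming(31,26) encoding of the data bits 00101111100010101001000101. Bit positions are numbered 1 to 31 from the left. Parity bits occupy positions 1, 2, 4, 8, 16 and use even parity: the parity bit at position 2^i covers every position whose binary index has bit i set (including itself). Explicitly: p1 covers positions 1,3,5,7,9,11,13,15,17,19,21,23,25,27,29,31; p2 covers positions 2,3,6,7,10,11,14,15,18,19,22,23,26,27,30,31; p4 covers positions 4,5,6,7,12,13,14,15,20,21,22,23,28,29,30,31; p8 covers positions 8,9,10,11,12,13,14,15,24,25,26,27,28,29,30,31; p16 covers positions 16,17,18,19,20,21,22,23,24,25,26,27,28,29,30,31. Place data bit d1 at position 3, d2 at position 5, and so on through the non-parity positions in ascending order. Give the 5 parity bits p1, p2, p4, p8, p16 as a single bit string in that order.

00100

Place data bits at non-power-of-two positions: b3=0, b5=0, b6=1, b7=0, b9=1, b10=1, b11=1, b12=1, b13=1, b14=0, b15=0, b17=0, b18=1, b19=0, b20=1, b21=0, b22=1, b23=0, b24=0, b25=1, b26=0, b27=0, b28=0, b29=1, b30=0, b31=1.
p1 = XOR of data positions {3,5,7,9,11,13,15,17,19,21,23,25,27,29,31} = 0⊕0⊕0⊕1⊕1⊕1⊕0⊕0⊕0⊕0⊕0⊕1⊕0⊕1⊕1 = 0
p2 = XOR of data positions {3,6,7,10,11,14,15,18,19,22,23,26,27,30,31} = 0⊕1⊕0⊕1⊕1⊕0⊕0⊕1⊕0⊕1⊕0⊕0⊕0⊕0⊕1 = 0
p4 = XOR of data positions {5,6,7,12,13,14,15,20,21,22,23,28,29,30,31} = 0⊕1⊕0⊕1⊕1⊕0⊕0⊕1⊕0⊕1⊕0⊕0⊕1⊕0⊕1 = 1
p8 = XOR of data positions {9,10,11,12,13,14,15,24,25,26,27,28,29,30,31} = 1⊕1⊕1⊕1⊕1⊕0⊕0⊕0⊕1⊕0⊕0⊕0⊕1⊕0⊕1 = 0
p16 = XOR of data positions {17,18,19,20,21,22,23,24,25,26,27,28,29,30,31} = 0⊕1⊕0⊕1⊕0⊕1⊕0⊕0⊕1⊕0⊕0⊕0⊕1⊕0⊕1 = 0
Parity bits p1,p2,p4,p8,p16 = 00100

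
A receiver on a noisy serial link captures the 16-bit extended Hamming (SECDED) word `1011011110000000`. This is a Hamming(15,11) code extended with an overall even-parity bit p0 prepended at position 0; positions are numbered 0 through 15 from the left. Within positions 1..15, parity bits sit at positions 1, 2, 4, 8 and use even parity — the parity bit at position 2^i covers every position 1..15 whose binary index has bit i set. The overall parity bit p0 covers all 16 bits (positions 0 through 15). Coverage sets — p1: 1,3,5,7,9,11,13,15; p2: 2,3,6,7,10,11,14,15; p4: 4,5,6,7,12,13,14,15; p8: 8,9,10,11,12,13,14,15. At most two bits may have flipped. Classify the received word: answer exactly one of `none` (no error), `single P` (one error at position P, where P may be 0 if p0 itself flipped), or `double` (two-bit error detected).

single 13

s1: b1⊕b3⊕b5⊕b7⊕b9⊕b11⊕b13⊕b15 = 0⊕1⊕1⊕1⊕0⊕0⊕0⊕0 = 1
s2: b2⊕b3⊕b6⊕b7⊕b10⊕b11⊕b14⊕b15 = 1⊕1⊕1⊕1⊕0⊕0⊕0⊕0 = 0
s4: b4⊕b5⊕b6⊕b7⊕b12⊕b13⊕b14⊕b15 = 0⊕1⊕1⊕1⊕0⊕0⊕0⊕0 = 1
s8: b8⊕b9⊕b10⊕b11⊕b12⊕b13⊕b14⊕b15 = 1⊕0⊕0⊕0⊕0⊕0⊕0⊕0 = 1
Syndrome (s8...s1) = 1101 → position 13.
Overall parity (XOR of all 16 bits, including p0): 1⊕0⊕1⊕1⊕0⊕1⊕1⊕1⊕1⊕0⊕0⊕0⊕0⊕0⊕0⊕0 = 1
Overall=1, syndrome position=13 → single-bit error at position 13.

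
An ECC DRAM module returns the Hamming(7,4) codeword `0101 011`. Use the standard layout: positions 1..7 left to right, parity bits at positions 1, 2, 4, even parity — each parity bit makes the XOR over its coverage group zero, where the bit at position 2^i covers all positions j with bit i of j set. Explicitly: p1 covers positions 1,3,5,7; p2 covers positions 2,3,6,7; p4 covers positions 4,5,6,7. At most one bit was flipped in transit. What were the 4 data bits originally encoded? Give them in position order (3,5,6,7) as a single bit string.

0010

s1: b1⊕b3⊕b5⊕b7 = 0⊕0⊕0⊕1 = 1
s2: b2⊕b3⊕b6⊕b7 = 1⊕0⊕1⊕1 = 1
s4: b4⊕b5⊕b6⊕b7 = 1⊕0⊕1⊕1 = 1
Syndrome (s4...s1) = 111 → position 7.
Flip bit 7: corrected codeword = 0101010
Data bits at positions 3,5,6,7: 0010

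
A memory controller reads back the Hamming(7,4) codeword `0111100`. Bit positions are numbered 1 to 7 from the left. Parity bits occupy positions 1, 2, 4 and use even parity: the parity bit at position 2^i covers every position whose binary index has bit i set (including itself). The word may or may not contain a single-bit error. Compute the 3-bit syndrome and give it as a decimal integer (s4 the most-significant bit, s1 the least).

s1: b1⊕b3⊕b5⊕b7 = 0⊕1⊕1⊕0 = 0
s2: b2⊕b3⊕b6⊕b7 = 1⊕1⊕0⊕0 = 0
s4: b4⊕b5⊕b6⊕b7 = 1⊕1⊕0⊕0 = 0
Syndrome (s4...s1) = 000 → position 0 (no error).

0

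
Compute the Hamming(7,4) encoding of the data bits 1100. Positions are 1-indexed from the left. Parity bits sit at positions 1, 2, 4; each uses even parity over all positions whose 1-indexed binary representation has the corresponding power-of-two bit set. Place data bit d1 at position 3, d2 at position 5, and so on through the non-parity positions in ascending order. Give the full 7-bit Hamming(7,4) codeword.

0111100

Place data bits at non-power-of-two positions: b3=1, b5=1, b6=0, b7=0.
p1 = XOR of data positions {3,5,7} = 1⊕1⊕0 = 0
p2 = XOR of data positions {3,6,7} = 1⊕0⊕0 = 1
p4 = XOR of data positions {5,6,7} = 1⊕0⊕0 = 1
Codeword b1..b7 = 0111100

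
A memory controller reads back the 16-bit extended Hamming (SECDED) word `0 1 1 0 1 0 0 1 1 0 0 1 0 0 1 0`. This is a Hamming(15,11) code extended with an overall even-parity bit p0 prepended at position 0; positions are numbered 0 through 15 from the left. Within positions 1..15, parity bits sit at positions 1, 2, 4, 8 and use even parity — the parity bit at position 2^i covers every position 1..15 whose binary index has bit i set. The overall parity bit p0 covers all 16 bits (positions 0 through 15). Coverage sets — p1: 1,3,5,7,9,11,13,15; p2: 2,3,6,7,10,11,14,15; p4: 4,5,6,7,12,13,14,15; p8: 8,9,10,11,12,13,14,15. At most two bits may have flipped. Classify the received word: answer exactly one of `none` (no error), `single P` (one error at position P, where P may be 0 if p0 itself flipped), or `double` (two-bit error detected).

s1: b1⊕b3⊕b5⊕b7⊕b9⊕b11⊕b13⊕b15 = 1⊕0⊕0⊕1⊕0⊕1⊕0⊕0 = 1
s2: b2⊕b3⊕b6⊕b7⊕b10⊕b11⊕b14⊕b15 = 1⊕0⊕0⊕1⊕0⊕1⊕1⊕0 = 0
s4: b4⊕b5⊕b6⊕b7⊕b12⊕b13⊕b14⊕b15 = 1⊕0⊕0⊕1⊕0⊕0⊕1⊕0 = 1
s8: b8⊕b9⊕b10⊕b11⊕b12⊕b13⊕b14⊕b15 = 1⊕0⊕0⊕1⊕0⊕0⊕1⊕0 = 1
Syndrome (s8...s1) = 1101 → position 13.
Overall parity (XOR of all 16 bits, including p0): 0⊕1⊕1⊕0⊕1⊕0⊕0⊕1⊕1⊕0⊕0⊕1⊕0⊕0⊕1⊕0 = 1
Overall=1, syndrome position=13 → single-bit error at position 13.

single 13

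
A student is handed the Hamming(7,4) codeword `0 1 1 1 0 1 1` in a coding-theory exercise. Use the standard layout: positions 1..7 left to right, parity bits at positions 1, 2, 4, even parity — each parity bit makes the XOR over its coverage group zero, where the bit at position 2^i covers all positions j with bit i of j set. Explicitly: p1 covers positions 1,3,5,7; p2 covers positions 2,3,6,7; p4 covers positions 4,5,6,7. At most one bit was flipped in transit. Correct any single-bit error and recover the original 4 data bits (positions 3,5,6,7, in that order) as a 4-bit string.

1011

s1: b1⊕b3⊕b5⊕b7 = 0⊕1⊕0⊕1 = 0
s2: b2⊕b3⊕b6⊕b7 = 1⊕1⊕1⊕1 = 0
s4: b4⊕b5⊕b6⊕b7 = 1⊕0⊕1⊕1 = 1
Syndrome (s4...s1) = 100 → position 4.
Flip bit 4: corrected codeword = 0110011
Data bits at positions 3,5,6,7: 1011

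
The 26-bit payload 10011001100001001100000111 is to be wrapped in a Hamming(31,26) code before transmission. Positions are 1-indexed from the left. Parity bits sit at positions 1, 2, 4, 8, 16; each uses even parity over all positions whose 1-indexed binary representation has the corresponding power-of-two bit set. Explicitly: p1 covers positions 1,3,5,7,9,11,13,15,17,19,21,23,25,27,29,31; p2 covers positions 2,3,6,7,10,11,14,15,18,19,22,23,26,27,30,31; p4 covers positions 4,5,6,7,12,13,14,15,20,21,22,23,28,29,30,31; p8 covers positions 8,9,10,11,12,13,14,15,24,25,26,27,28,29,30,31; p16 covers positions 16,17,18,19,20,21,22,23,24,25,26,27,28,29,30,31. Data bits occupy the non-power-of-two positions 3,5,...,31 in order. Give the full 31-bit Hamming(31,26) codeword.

Place data bits at non-power-of-two positions: b3=1, b5=0, b6=0, b7=1, b9=1, b10=0, b11=0, b12=1, b13=1, b14=0, b15=0, b17=0, b18=0, b19=1, b20=0, b21=0, b22=1, b23=1, b24=0, b25=0, b26=0, b27=0, b28=0, b29=1, b30=1, b31=1.
p1 = XOR of data positions {3,5,7,9,11,13,15,17,19,21,23,25,27,29,31} = 1⊕0⊕1⊕1⊕0⊕1⊕0⊕0⊕1⊕0⊕1⊕0⊕0⊕1⊕1 = 0
p2 = XOR of data positions {3,6,7,10,11,14,15,18,19,22,23,26,27,30,31} = 1⊕0⊕1⊕0⊕0⊕0⊕0⊕0⊕1⊕1⊕1⊕0⊕0⊕1⊕1 = 1
p4 = XOR of data positions {5,6,7,12,13,14,15,20,21,22,23,28,29,30,31} = 0⊕0⊕1⊕1⊕1⊕0⊕0⊕0⊕0⊕1⊕1⊕0⊕1⊕1⊕1 = 0
p8 = XOR of data positions {9,10,11,12,13,14,15,24,25,26,27,28,29,30,31} = 1⊕0⊕0⊕1⊕1⊕0⊕0⊕0⊕0⊕0⊕0⊕0⊕1⊕1⊕1 = 0
p16 = XOR of data positions {17,18,19,20,21,22,23,24,25,26,27,28,29,30,31} = 0⊕0⊕1⊕0⊕0⊕1⊕1⊕0⊕0⊕0⊕0⊕0⊕1⊕1⊕1 = 0
Codeword b1..b31 = 0110001010011000001001100000111

0110001010011000001001100000111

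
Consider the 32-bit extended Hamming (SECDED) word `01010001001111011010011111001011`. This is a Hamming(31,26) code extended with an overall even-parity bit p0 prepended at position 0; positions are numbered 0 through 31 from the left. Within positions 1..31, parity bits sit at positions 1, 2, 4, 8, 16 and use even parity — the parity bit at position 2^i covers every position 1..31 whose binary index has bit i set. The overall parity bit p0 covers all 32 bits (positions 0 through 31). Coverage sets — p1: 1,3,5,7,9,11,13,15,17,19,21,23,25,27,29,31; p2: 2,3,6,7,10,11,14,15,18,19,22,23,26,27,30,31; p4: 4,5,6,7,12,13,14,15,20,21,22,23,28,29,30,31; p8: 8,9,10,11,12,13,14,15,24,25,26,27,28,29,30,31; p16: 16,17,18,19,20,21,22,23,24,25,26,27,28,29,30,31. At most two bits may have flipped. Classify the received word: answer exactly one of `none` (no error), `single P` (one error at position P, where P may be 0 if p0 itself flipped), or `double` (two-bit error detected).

none

s1: b1⊕b3⊕b5⊕b7⊕b9⊕b11⊕b13⊕b15⊕b17⊕b19⊕b21⊕b23⊕b25⊕b27⊕b29⊕b31 = 1⊕1⊕0⊕1⊕0⊕1⊕1⊕1⊕0⊕0⊕1⊕1⊕1⊕0⊕0⊕1 = 0
s2: b2⊕b3⊕b6⊕b7⊕b10⊕b11⊕b14⊕b15⊕b18⊕b19⊕b22⊕b23⊕b26⊕b27⊕b30⊕b31 = 0⊕1⊕0⊕1⊕1⊕1⊕0⊕1⊕1⊕0⊕1⊕1⊕0⊕0⊕1⊕1 = 0
s4: b4⊕b5⊕b6⊕b7⊕b12⊕b13⊕b14⊕b15⊕b20⊕b21⊕b22⊕b23⊕b28⊕b29⊕b30⊕b31 = 0⊕0⊕0⊕1⊕1⊕1⊕0⊕1⊕0⊕1⊕1⊕1⊕1⊕0⊕1⊕1 = 0
s8: b8⊕b9⊕b10⊕b11⊕b12⊕b13⊕b14⊕b15⊕b24⊕b25⊕b26⊕b27⊕b28⊕b29⊕b30⊕b31 = 0⊕0⊕1⊕1⊕1⊕1⊕0⊕1⊕1⊕1⊕0⊕0⊕1⊕0⊕1⊕1 = 0
s16: b16⊕b17⊕b18⊕b19⊕b20⊕b21⊕b22⊕b23⊕b24⊕b25⊕b26⊕b27⊕b28⊕b29⊕b30⊕b31 = 1⊕0⊕1⊕0⊕0⊕1⊕1⊕1⊕1⊕1⊕0⊕0⊕1⊕0⊕1⊕1 = 0
Syndrome (s16...s1) = 00000 → position 0 (no error).
Overall parity (XOR of all 32 bits, including p0): 0⊕1⊕0⊕1⊕0⊕0⊕0⊕1⊕0⊕0⊕1⊕1⊕1⊕1⊕0⊕1⊕1⊕0⊕1⊕0⊕0⊕1⊕1⊕1⊕1⊕1⊕0⊕0⊕1⊕0⊕1⊕1 = 0
Overall=0, syndrome position=0 → no error.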